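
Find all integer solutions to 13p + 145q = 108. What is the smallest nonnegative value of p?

131

gcd(145, 13) = 1  (145 = 11*13 + 2, 13 = 6*2 + 1, 2 = 2*1).
1 divides 108, so solutions exist.
Back-substituting, 13*(67) + 145*(-6) = 1.
Scale by 108/1 = 108: (p₀, q₀) = (7236, -648).
General solution: p = 7236 + 145t, q = -648 - 13t for integer t.
p ≥ 0: smallest is 7236 mod 145 = 131 (at t = -49), with q = -11.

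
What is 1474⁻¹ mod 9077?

gcd(9077, 1474) = 1.
By Bézout, 1474*(1792) + 9077*(-291) = 1.
So 1474*1792 ≡ 1 (mod 9077), and 1792 mod 9077 = 1792.

1792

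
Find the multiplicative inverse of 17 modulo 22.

13

gcd(22, 17) = 1  (22 = 1*17 + 5, 17 = 3*5 + 2, 5 = 2*2 + 1, 2 = 2*1).
Back-substituting, 17*(-9) + 22*(7) = 1.
So 17*-9 ≡ 1 (mod 22), and -9 mod 22 = 13.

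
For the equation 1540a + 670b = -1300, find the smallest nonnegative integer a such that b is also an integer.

27

gcd(1540, 670):
  1540 = 2×670 + 200
  670 = 3×200 + 70
  200 = 2×70 + 60
  70 = 1×60 + 10
  60 = 6×10
so gcd(1540, 670) = 10.
10 divides -1300, so solutions exist.
Back-substitute for Bézout coefficients:
  10 = 70 - 1×60
  ... = 1540×(-10) + 670×(23)
Scale by -1300/10 = -130: (a₀, b₀) = (1300, -2990).
General solution: a = 1300 + 67t, b = -2990 - 154t for integer t.
a ≥ 0: smallest is 1300 mod 67 = 27 (at t = -19), with b = -64.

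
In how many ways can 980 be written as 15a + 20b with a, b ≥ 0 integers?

17

gcd(20, 15) = 5  (20 = 1·15 + 5, 15 = 3·5).
Back-substituting, 15·(-1) + 20·(1) = 5.
Scale by 196: one solution is (-196, 196). Reduce a mod 4: (0, 49).
General: a = 0 + 4t, b = 49 - 3t.
a ≥ 0 ⇒ t ≥ 0; b ≥ 0 ⇒ t ≤ 16. So t ∈ [0, 16]: 17 solutions.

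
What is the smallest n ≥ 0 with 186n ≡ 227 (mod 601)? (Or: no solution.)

gcd(601, 186):
  601 = 3·186 + 43
  186 = 4·43 + 14
  43 = 3·14 + 1
  14 = 14·1
so gcd(601, 186) = 1.
1 divides 227, so solutions exist.
Back-substitute for Bézout coefficients:
  1 = 43 - 3·14
  ... = 186·(-42) + 601·(13)
So 186·(-42) ≡ 1 (mod 601); multiply by 227: n ≡ -9534 (mod 601).
Smallest nonnegative: n = -9534 mod 601 = 82.

82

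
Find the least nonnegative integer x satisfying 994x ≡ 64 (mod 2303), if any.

no solution

gcd(2303, 994) = 7  (2303 = 2*994 + 315, 994 = 3*315 + 49, 315 = 6*49 + 21, 49 = 2*21 + 7, 21 = 3*7).
7 does not divide 64, so the congruence has no solution.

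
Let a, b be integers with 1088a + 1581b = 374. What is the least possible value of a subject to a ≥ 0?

gcd(1581, 1088):
  1581 = 1*1088 + 493
  1088 = 2*493 + 102
  493 = 4*102 + 85
  102 = 1*85 + 17
  85 = 5*17
so gcd(1581, 1088) = 17.
17 divides 374, so solutions exist.
Back-substitute for Bézout coefficients:
  17 = 102 - 1*85
  ... = 1088*(16) + 1581*(-11)
Scale by 374/17 = 22: (a₀, b₀) = (352, -242).
General solution: a = 352 + 93t, b = -242 - 64t for integer t.
a ≥ 0: smallest is 352 mod 93 = 73 (at t = -3), with b = -50.

73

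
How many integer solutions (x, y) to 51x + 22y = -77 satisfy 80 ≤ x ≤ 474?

gcd(51, 22) = 1  (51 = 2×22 + 7, 22 = 3×7 + 1, 7 = 7×1).
Back-substituting, 51×(-3) + 22×(7) = 1.
Scale by -77: particular solution (231, -539); reduce x mod 22: (11, -29).
General solution: x = 11 + 22t, y = -29 - 51t for integer t.
80 ≤ 11 + 22t ≤ 474 gives t ∈ [4, 21], which is 18 values.

18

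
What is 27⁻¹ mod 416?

339

gcd(416, 27) = 1  (416 = 15·27 + 11, 27 = 2·11 + 5, 11 = 2·5 + 1, 5 = 5·1).
Back-substituting, 27·(-77) + 416·(5) = 1.
So 27·-77 ≡ 1 (mod 416), and -77 mod 416 = 339.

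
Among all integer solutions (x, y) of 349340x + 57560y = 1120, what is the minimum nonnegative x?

gcd(349340, 57560):
  349340 = 6*57560 + 3980
  57560 = 14*3980 + 1840
  3980 = 2*1840 + 300
  1840 = 6*300 + 40
  300 = 7*40 + 20
  40 = 2*20
so gcd(349340, 57560) = 20.
20 divides 1120, so solutions exist.
Back-substitute for Bézout coefficients:
  20 = 300 - 7*40
  ... = 349340*(1345) + 57560*(-8163)
Scale by 1120/20 = 56: (x₀, y₀) = (75320, -457128).
General solution: x = 75320 + 2878t, y = -457128 - 17467t for integer t.
x ≥ 0: smallest is 75320 mod 2878 = 492 (at t = -26), with y = -2986.

492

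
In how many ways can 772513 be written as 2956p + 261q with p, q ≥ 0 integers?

gcd(2956, 261):
  2956 = 11·261 + 85
  261 = 3·85 + 6
  85 = 14·6 + 1
  6 = 6·1
so gcd(2956, 261) = 1.
Back-substitute for Bézout coefficients:
  1 = 85 - 14·6
  ... = 2956·(43) + 261·(-487)
Scale by 772513: one solution is (33218059, -376213831). Reduce p mod 261: (67, 2201).
General: p = 67 + 261t, q = 2201 - 2956t.
p ≥ 0 ⇒ t ≥ 0; q ≥ 0 ⇒ t ≤ 0. So t ∈ [0, 0]: 1 solution.

1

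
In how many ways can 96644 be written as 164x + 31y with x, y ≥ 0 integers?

19

gcd(164, 31) = 1  (164 = 5×31 + 9, 31 = 3×9 + 4, 9 = 2×4 + 1, 4 = 4×1).
Back-substituting, 164×(7) + 31×(-37) = 1.
Scale by 96644: one solution is (676508, -3575828). Reduce x mod 31: (26, 2980).
General: x = 26 + 31t, y = 2980 - 164t.
x ≥ 0 ⇒ t ≥ 0; y ≥ 0 ⇒ t ≤ 18. So t ∈ [0, 18]: 19 solutions.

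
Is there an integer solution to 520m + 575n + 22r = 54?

gcd(575, 520) = 5  (575 = 1×520 + 55, 520 = 9×55 + 25, 55 = 2×25 + 5, 25 = 5×5).
gcd(5, 22) = 1.
1 divides 54, so integer solutions exist.

yes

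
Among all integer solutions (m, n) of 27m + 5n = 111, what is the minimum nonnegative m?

gcd(27, 5):
  27 = 5·5 + 2
  5 = 2·2 + 1
  2 = 2·1
so gcd(27, 5) = 1.
1 divides 111, so solutions exist.
Back-substitute for Bézout coefficients:
  1 = 5 - 2·2
  ... = 27·(-2) + 5·(11)
Scale by 111/1 = 111: (m₀, n₀) = (-222, 1221).
General solution: m = -222 + 5t, n = 1221 - 27t for integer t.
m ≥ 0: smallest is -222 mod 5 = 3 (at t = 45), with n = 6.

3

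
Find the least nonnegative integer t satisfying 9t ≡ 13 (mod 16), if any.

5

gcd(16, 9):
  16 = 1*9 + 7
  9 = 1*7 + 2
  7 = 3*2 + 1
  2 = 2*1
so gcd(16, 9) = 1.
1 divides 13, so solutions exist.
Back-substitute for Bézout coefficients:
  1 = 7 - 3*2
  ... = 9*(-7) + 16*(4)
So 9*(-7) ≡ 1 (mod 16); multiply by 13: t ≡ -91 (mod 16).
Smallest nonnegative: t = -91 mod 16 = 5.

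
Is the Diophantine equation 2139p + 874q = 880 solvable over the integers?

gcd(2139, 874) = 23.
23 does not divide 880 (remainder 6), so no integer solutions.

no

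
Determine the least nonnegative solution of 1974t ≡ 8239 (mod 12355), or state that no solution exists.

411

gcd(12355, 1974) = 7.
7 divides 8239, so solutions exist.
By Bézout, 1974×(-532) + 12355×(85) = 7.
So 1974×(-532) ≡ 7 (mod 12355); multiply by 1177: t ≡ -626164 (mod 1765).
Smallest nonnegative: t = -626164 mod 1765 = 411.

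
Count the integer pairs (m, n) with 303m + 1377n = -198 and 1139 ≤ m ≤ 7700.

gcd(1377, 303):
  1377 = 4·303 + 165
  303 = 1·165 + 138
  165 = 1·138 + 27
  138 = 5·27 + 3
  27 = 9·3
so gcd(1377, 303) = 3.
Back-substitute for Bézout coefficients:
  3 = 138 - 5·27
  ... = 303·(50) + 1377·(-11)
Scale by -66: particular solution (-3300, 726); reduce m mod 459: (372, -82).
General solution: m = 372 + 459t, n = -82 - 101t for integer t.
1139 ≤ 372 + 459t ≤ 7700 gives t ∈ [2, 15], which is 14 values.

14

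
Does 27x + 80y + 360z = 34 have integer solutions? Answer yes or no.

gcd(80, 27) = 1.
gcd(1, 360) = 1.
1 divides 34, so integer solutions exist.

yes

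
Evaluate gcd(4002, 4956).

6

gcd(4956, 4002):
  4956 = 1·4002 + 954
  4002 = 4·954 + 186
  954 = 5·186 + 24
  186 = 7·24 + 18
  24 = 1·18 + 6
  18 = 3·6
so gcd(4956, 4002) = 6.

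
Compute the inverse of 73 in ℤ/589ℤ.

234

gcd(589, 73) = 1  (589 = 8×73 + 5, 73 = 14×5 + 3, 5 = 1×3 + 2, 3 = 1×2 + 1, 2 = 2×1).
Back-substituting, 73×(234) + 589×(-29) = 1.
So 73×234 ≡ 1 (mod 589), and 234 mod 589 = 234.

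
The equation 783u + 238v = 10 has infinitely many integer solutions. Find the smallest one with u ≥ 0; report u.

214

gcd(783, 238):
  783 = 3×238 + 69
  238 = 3×69 + 31
  69 = 2×31 + 7
  31 = 4×7 + 3
  7 = 2×3 + 1
  3 = 3×1
so gcd(783, 238) = 1.
1 divides 10, so solutions exist.
Back-substitute for Bézout coefficients:
  1 = 7 - 2×3
  ... = 783×(69) + 238×(-227)
Scale by 10/1 = 10: (u₀, v₀) = (690, -2270).
General solution: u = 690 + 238t, v = -2270 - 783t for integer t.
u ≥ 0: smallest is 690 mod 238 = 214 (at t = -2), with v = -704.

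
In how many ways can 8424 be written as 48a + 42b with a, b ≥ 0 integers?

25

gcd(48, 42) = 6.
By Bézout, 48*(1) + 42*(-1) = 6.
One solution: (4, 196).
General: a = 4 + 7t, b = 196 - 8t.
a ≥ 0 ⇒ t ≥ 0; b ≥ 0 ⇒ t ≤ 24. So t ∈ [0, 24]: 25 solutions.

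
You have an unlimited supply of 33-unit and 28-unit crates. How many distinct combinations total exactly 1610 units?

Need nonnegative integers with 33j + 28k = 1610.
gcd(33, 28) = 1, and 33·(-11) + 28·(13) = 1.
So (j₀, k₀) = (-17710, 20930); general j = -17710 + 28t, k = 20930 - 33t.
j ≥ 0 ⇒ t ≥ 633; k ≥ 0 ⇒ t ≤ 634. That's 2 values of t.

2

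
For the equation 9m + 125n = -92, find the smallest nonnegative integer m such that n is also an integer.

87

gcd(125, 9) = 1  (125 = 13×9 + 8, 9 = 1×8 + 1, 8 = 8×1).
1 divides -92, so solutions exist.
Back-substituting, 9×(14) + 125×(-1) = 1.
Scale by -92/1 = -92: (m₀, n₀) = (-1288, 92).
General solution: m = -1288 + 125t, n = 92 - 9t for integer t.
m ≥ 0: smallest is -1288 mod 125 = 87 (at t = 11), with n = -7.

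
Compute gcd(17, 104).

gcd(104, 17):
  104 = 6·17 + 2
  17 = 8·2 + 1
  2 = 2·1
so gcd(104, 17) = 1.

1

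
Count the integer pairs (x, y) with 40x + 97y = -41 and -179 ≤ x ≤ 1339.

15

gcd(97, 40) = 1  (97 = 2·40 + 17, 40 = 2·17 + 6, 17 = 2·6 + 5, 6 = 1·5 + 1, 5 = 5·1).
Back-substituting, 40·(17) + 97·(-7) = 1.
Scale by -41: particular solution (-697, 287); reduce x mod 97: (79, -33).
General solution: x = 79 + 97t, y = -33 - 40t for integer t.
-179 ≤ 79 + 97t ≤ 1339 gives t ∈ [-2, 12], which is 15 values.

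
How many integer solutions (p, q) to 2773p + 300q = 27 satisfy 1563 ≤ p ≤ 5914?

15

gcd(2773, 300) = 1  (2773 = 9·300 + 73, 300 = 4·73 + 8, 73 = 9·8 + 1, 8 = 8·1).
Back-substituting, 2773·(37) + 300·(-342) = 1.
Scale by 27: particular solution (999, -9234); reduce p mod 300: (99, -915).
General solution: p = 99 + 300t, q = -915 - 2773t for integer t.
1563 ≤ 99 + 300t ≤ 5914 gives t ∈ [5, 19], which is 15 values.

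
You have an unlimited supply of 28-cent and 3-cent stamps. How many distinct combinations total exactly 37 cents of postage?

1

Need nonnegative integers with 28j + 3k = 37.
gcd(28, 3) = 1, and 28·(1) + 3·(-9) = 1.
So (j₀, k₀) = (37, -333); general j = 37 + 3t, k = -333 - 28t.
j ≥ 0 ⇒ t ≥ -12; k ≥ 0 ⇒ t ≤ -12. That's 1 value of t.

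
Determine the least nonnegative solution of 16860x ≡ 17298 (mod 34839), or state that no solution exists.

10866

gcd(34839, 16860) = 3.
3 divides 17298, so solutions exist.
By Bézout, 16860×(-5573) + 34839×(2697) = 3.
So 16860×(-5573) ≡ 3 (mod 34839); multiply by 5766: x ≡ -32133918 (mod 11613).
Smallest nonnegative: x = -32133918 mod 11613 = 10866.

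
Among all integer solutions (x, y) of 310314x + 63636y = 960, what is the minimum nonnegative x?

gcd(310314, 63636) = 6.
6 divides 960, so solutions exist.
By Bézout, 310314·(809) + 63636·(-3945) = 6.
Scale by 960/6 = 160: (x₀, y₀) = (129440, -631200).
General solution: x = 129440 + 10606t, y = -631200 - 51719t for integer t.
x ≥ 0: smallest is 129440 mod 10606 = 2168 (at t = -12), with y = -10572.

2168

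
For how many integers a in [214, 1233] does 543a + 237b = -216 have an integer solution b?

gcd(543, 237) = 3  (543 = 2*237 + 69, 237 = 3*69 + 30, 69 = 2*30 + 9, 30 = 3*9 + 3, 9 = 3*3).
Back-substituting, 543*(-24) + 237*(55) = 3.
Scale by -72: particular solution (1728, -3960); reduce a mod 79: (69, -159).
General solution: a = 69 + 79t, b = -159 - 181t for integer t.
214 ≤ 69 + 79t ≤ 1233 gives t ∈ [2, 14], which is 13 values.

13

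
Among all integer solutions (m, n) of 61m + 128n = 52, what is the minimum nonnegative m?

68

gcd(128, 61):
  128 = 2*61 + 6
  61 = 10*6 + 1
  6 = 6*1
so gcd(128, 61) = 1.
1 divides 52, so solutions exist.
Back-substitute for Bézout coefficients:
  1 = 61 - 10*6
  ... = 61*(21) + 128*(-10)
Scale by 52/1 = 52: (m₀, n₀) = (1092, -520).
General solution: m = 1092 + 128t, n = -520 - 61t for integer t.
m ≥ 0: smallest is 1092 mod 128 = 68 (at t = -8), with n = -32.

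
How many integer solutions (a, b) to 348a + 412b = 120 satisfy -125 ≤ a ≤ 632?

8

gcd(412, 348) = 4  (412 = 1·348 + 64, 348 = 5·64 + 28, 64 = 2·28 + 8, 28 = 3·8 + 4, 8 = 2·4).
Back-substituting, 348·(45) + 412·(-38) = 4.
Scale by 30: particular solution (1350, -1140); reduce a mod 103: (11, -9).
General solution: a = 11 + 103t, b = -9 - 87t for integer t.
-125 ≤ 11 + 103t ≤ 632 gives t ∈ [-1, 6], which is 8 values.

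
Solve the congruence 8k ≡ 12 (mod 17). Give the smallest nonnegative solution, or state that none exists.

10

gcd(17, 8) = 1  (17 = 2·8 + 1, 8 = 8·1).
1 divides 12, so solutions exist.
Back-substituting, 8·(-2) + 17·(1) = 1.
So 8·(-2) ≡ 1 (mod 17); multiply by 12: k ≡ -24 (mod 17).
Smallest nonnegative: k = -24 mod 17 = 10.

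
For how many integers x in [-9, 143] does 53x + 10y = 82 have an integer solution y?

gcd(53, 10) = 1  (53 = 5·10 + 3, 10 = 3·3 + 1, 3 = 3·1).
Back-substituting, 53·(-3) + 10·(16) = 1.
Scale by 82: particular solution (-246, 1312); reduce x mod 10: (4, -13).
General solution: x = 4 + 10t, y = -13 - 53t for integer t.
-9 ≤ 4 + 10t ≤ 143 gives t ∈ [-1, 13], which is 15 values.

15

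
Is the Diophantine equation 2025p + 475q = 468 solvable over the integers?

no

gcd(2025, 475) = 25  (2025 = 4×475 + 125, 475 = 3×125 + 100, 125 = 1×100 + 25, 100 = 4×25).
25 does not divide 468 (remainder 18), so no integer solutions.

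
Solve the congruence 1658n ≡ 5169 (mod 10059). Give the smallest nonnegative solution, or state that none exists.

8964

gcd(10059, 1658):
  10059 = 6·1658 + 111
  1658 = 14·111 + 104
  111 = 1·104 + 7
  104 = 14·7 + 6
  7 = 1·6 + 1
  6 = 6·1
so gcd(10059, 1658) = 1.
1 divides 5169, so solutions exist.
Back-substitute for Bézout coefficients:
  1 = 7 - 1·6
  ... = 1658·(-1450) + 10059·(239)
So 1658·(-1450) ≡ 1 (mod 10059); multiply by 5169: n ≡ -7495050 (mod 10059).
Smallest nonnegative: n = -7495050 mod 10059 = 8964.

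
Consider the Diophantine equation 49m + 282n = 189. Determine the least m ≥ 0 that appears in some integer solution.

gcd(282, 49) = 1.
1 divides 189, so solutions exist.
By Bézout, 49*(-23) + 282*(4) = 1.
Scale by 189/1 = 189: (m₀, n₀) = (-4347, 756).
General solution: m = -4347 + 282t, n = 756 - 49t for integer t.
m ≥ 0: smallest is -4347 mod 282 = 165 (at t = 16), with n = -28.

165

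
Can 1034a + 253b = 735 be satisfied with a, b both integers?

gcd(1034, 253) = 11  (1034 = 4·253 + 22, 253 = 11·22 + 11, 22 = 2·11).
11 does not divide 735 (remainder 9), so no integer solutions.

no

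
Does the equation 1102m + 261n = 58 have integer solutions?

yes

gcd(1102, 261) = 29  (1102 = 4×261 + 58, 261 = 4×58 + 29, 58 = 2×29).
29 divides 58, so integer solutions exist.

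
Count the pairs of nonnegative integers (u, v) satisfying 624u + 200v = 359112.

23

gcd(624, 200) = 8  (624 = 3×200 + 24, 200 = 8×24 + 8, 24 = 3×8).
Back-substituting, 624×(-8) + 200×(25) = 8.
Scale by 44889: one solution is (-359112, 1122225). Reduce u mod 25: (13, 1755).
General: u = 13 + 25t, v = 1755 - 78t.
u ≥ 0 ⇒ t ≥ 0; v ≥ 0 ⇒ t ≤ 22. So t ∈ [0, 22]: 23 solutions.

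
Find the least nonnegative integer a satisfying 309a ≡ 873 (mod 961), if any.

gcd(961, 309):
  961 = 3*309 + 34
  309 = 9*34 + 3
  34 = 11*3 + 1
  3 = 3*1
so gcd(961, 309) = 1.
1 divides 873, so solutions exist.
Back-substitute for Bézout coefficients:
  1 = 34 - 11*3
  ... = 309*(-311) + 961*(100)
So 309*(-311) ≡ 1 (mod 961); multiply by 873: a ≡ -271503 (mod 961).
Smallest nonnegative: a = -271503 mod 961 = 460.

460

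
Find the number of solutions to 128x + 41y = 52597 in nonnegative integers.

10

gcd(128, 41) = 1  (128 = 3×41 + 5, 41 = 8×5 + 1, 5 = 5×1).
Back-substituting, 128×(-8) + 41×(25) = 1.
Scale by 52597: one solution is (-420776, 1314925). Reduce x mod 41: (7, 1261).
General: x = 7 + 41t, y = 1261 - 128t.
x ≥ 0 ⇒ t ≥ 0; y ≥ 0 ⇒ t ≤ 9. So t ∈ [0, 9]: 10 solutions.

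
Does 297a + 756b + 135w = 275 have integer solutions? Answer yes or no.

gcd(756, 297):
  756 = 2·297 + 162
  297 = 1·162 + 135
  162 = 1·135 + 27
  135 = 5·27
so gcd(756, 297) = 27.
gcd(27, 135) = 27.
27 does not divide 275 (remainder 5), so no integer solutions.

no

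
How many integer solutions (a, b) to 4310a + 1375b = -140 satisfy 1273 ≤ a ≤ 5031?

14

gcd(4310, 1375) = 5.
By Bézout, 4310·(-52) + 1375·(163) = 5.
Particular solution: (81, -254).
General solution: a = 81 + 275t, b = -254 - 862t for integer t.
1273 ≤ 81 + 275t ≤ 5031 gives t ∈ [5, 18], which is 14 values.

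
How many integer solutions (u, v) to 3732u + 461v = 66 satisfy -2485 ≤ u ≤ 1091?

gcd(3732, 461) = 1  (3732 = 8*461 + 44, 461 = 10*44 + 21, 44 = 2*21 + 2, 21 = 10*2 + 1, 2 = 2*1).
Back-substituting, 3732*(-220) + 461*(1781) = 1.
Scale by 66: particular solution (-14520, 117546); reduce u mod 461: (232, -1878).
General solution: u = 232 + 461t, v = -1878 - 3732t for integer t.
-2485 ≤ 232 + 461t ≤ 1091 gives t ∈ [-5, 1], which is 7 values.

7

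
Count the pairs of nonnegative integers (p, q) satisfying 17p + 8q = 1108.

8

gcd(17, 8):
  17 = 2*8 + 1
  8 = 8*1
so gcd(17, 8) = 1.
Back-substitute for Bézout coefficients:
  1 = 17 - 2*8
  ... = 17*(1) + 8*(-2)
Scale by 1108: one solution is (1108, -2216). Reduce p mod 8: (4, 130).
General: p = 4 + 8t, q = 130 - 17t.
p ≥ 0 ⇒ t ≥ 0; q ≥ 0 ⇒ t ≤ 7. So t ∈ [0, 7]: 8 solutions.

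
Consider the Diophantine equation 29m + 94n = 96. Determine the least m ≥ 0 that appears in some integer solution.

gcd(94, 29) = 1.
1 divides 96, so solutions exist.
By Bézout, 29*(13) + 94*(-4) = 1.
Scale by 96/1 = 96: (m₀, n₀) = (1248, -384).
General solution: m = 1248 + 94t, n = -384 - 29t for integer t.
m ≥ 0: smallest is 1248 mod 94 = 26 (at t = -13), with n = -7.

26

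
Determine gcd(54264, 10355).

19

gcd(54264, 10355):
  54264 = 5×10355 + 2489
  10355 = 4×2489 + 399
  2489 = 6×399 + 95
  399 = 4×95 + 19
  95 = 5×19
so gcd(54264, 10355) = 19.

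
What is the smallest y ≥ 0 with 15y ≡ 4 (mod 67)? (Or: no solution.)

gcd(67, 15) = 1  (67 = 4×15 + 7, 15 = 2×7 + 1, 7 = 7×1).
1 divides 4, so solutions exist.
Back-substituting, 15×(9) + 67×(-2) = 1.
So 15×(9) ≡ 1 (mod 67); multiply by 4: y ≡ 36 (mod 67).
Smallest nonnegative: y = 36 mod 67 = 36.

36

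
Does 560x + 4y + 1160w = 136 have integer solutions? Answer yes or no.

gcd(560, 4) = 4.
gcd(4, 1160) = 4.
4 divides 136, so integer solutions exist.

yes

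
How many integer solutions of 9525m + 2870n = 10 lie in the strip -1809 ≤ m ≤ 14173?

27

gcd(9525, 2870):
  9525 = 3×2870 + 915
  2870 = 3×915 + 125
  915 = 7×125 + 40
  125 = 3×40 + 5
  40 = 8×5
so gcd(9525, 2870) = 5.
Back-substitute for Bézout coefficients:
  5 = 125 - 3×40
  ... = 9525×(-69) + 2870×(229)
Scale by 2: particular solution (-138, 458); reduce m mod 574: (436, -1447).
General solution: m = 436 + 574t, n = -1447 - 1905t for integer t.
-1809 ≤ 436 + 574t ≤ 14173 gives t ∈ [-3, 23], which is 27 values.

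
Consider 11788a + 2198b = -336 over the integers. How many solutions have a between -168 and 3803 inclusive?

25

gcd(11788, 2198):
  11788 = 5*2198 + 798
  2198 = 2*798 + 602
  798 = 1*602 + 196
  602 = 3*196 + 14
  196 = 14*14
so gcd(11788, 2198) = 14.
Back-substitute for Bézout coefficients:
  14 = 602 - 3*196
  ... = 11788*(-11) + 2198*(59)
Scale by -24: particular solution (264, -1416); reduce a mod 157: (107, -574).
General solution: a = 107 + 157t, b = -574 - 842t for integer t.
-168 ≤ 107 + 157t ≤ 3803 gives t ∈ [-1, 23], which is 25 values.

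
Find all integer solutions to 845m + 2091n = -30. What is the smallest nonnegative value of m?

1893

gcd(2091, 845):
  2091 = 2·845 + 401
  845 = 2·401 + 43
  401 = 9·43 + 14
  43 = 3·14 + 1
  14 = 14·1
so gcd(2091, 845) = 1.
1 divides -30, so solutions exist.
Back-substitute for Bézout coefficients:
  1 = 43 - 3·14
  ... = 845·(146) + 2091·(-59)
Scale by -30/1 = -30: (m₀, n₀) = (-4380, 1770).
General solution: m = -4380 + 2091t, n = 1770 - 845t for integer t.
m ≥ 0: smallest is -4380 mod 2091 = 1893 (at t = 3), with n = -765.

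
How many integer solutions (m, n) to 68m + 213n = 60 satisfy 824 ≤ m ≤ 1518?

gcd(213, 68) = 1.
By Bézout, 68*(47) + 213*(-15) = 1.
Particular solution: (51, -16).
General solution: m = 51 + 213t, n = -16 - 68t for integer t.
824 ≤ 51 + 213t ≤ 1518 gives t ∈ [4, 6], which is 3 values.

3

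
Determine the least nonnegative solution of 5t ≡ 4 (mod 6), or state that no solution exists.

gcd(6, 5):
  6 = 1·5 + 1
  5 = 5·1
so gcd(6, 5) = 1.
1 divides 4, so solutions exist.
Back-substitute for Bézout coefficients:
  1 = 6 - 1·5
  ... = 5·(-1) + 6·(1)
So 5·(-1) ≡ 1 (mod 6); multiply by 4: t ≡ -4 (mod 6).
Smallest nonnegative: t = -4 mod 6 = 2.

2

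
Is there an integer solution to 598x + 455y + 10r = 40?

yes

gcd(598, 455) = 13  (598 = 1×455 + 143, 455 = 3×143 + 26, 143 = 5×26 + 13, 26 = 2×13).
gcd(13, 10) = 1.
1 divides 40, so integer solutions exist.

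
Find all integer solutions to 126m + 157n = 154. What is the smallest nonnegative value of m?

gcd(157, 126) = 1.
1 divides 154, so solutions exist.
By Bézout, 126×(-76) + 157×(61) = 1.
Scale by 154/1 = 154: (m₀, n₀) = (-11704, 9394).
General solution: m = -11704 + 157t, n = 9394 - 126t for integer t.
m ≥ 0: smallest is -11704 mod 157 = 71 (at t = 75), with n = -56.

71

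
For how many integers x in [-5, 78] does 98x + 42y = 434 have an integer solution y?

28

gcd(98, 42):
  98 = 2×42 + 14
  42 = 3×14
so gcd(98, 42) = 14.
Back-substitute for Bézout coefficients:
  14 = 98 - 2×42
  ... = 98×(1) + 42×(-2)
Scale by 31: particular solution (31, -62); reduce x mod 3: (1, 8).
General solution: x = 1 + 3t, y = 8 - 7t for integer t.
-5 ≤ 1 + 3t ≤ 78 gives t ∈ [-2, 25], which is 28 values.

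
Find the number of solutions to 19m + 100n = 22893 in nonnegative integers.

12

gcd(100, 19):
  100 = 5*19 + 5
  19 = 3*5 + 4
  5 = 1*4 + 1
  4 = 4*1
so gcd(100, 19) = 1.
Back-substitute for Bézout coefficients:
  1 = 5 - 1*4
  ... = 19*(-21) + 100*(4)
Scale by 22893: one solution is (-480753, 91572). Reduce m mod 100: (47, 220).
General: m = 47 + 100t, n = 220 - 19t.
m ≥ 0 ⇒ t ≥ 0; n ≥ 0 ⇒ t ≤ 11. So t ∈ [0, 11]: 12 solutions.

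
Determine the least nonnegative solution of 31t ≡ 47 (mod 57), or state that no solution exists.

gcd(57, 31):
  57 = 1*31 + 26
  31 = 1*26 + 5
  26 = 5*5 + 1
  5 = 5*1
so gcd(57, 31) = 1.
1 divides 47, so solutions exist.
Back-substitute for Bézout coefficients:
  1 = 26 - 5*5
  ... = 31*(-11) + 57*(6)
So 31*(-11) ≡ 1 (mod 57); multiply by 47: t ≡ -517 (mod 57).
Smallest nonnegative: t = -517 mod 57 = 53.

53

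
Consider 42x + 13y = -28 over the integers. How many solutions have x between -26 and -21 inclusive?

gcd(42, 13):
  42 = 3*13 + 3
  13 = 4*3 + 1
  3 = 3*1
so gcd(42, 13) = 1.
Back-substitute for Bézout coefficients:
  1 = 13 - 4*3
  ... = 42*(-4) + 13*(13)
Scale by -28: particular solution (112, -364); reduce x mod 13: (8, -28).
General solution: x = 8 + 13t, y = -28 - 42t for integer t.
-26 ≤ 8 + 13t ≤ -21 gives t ∈ [-2, -3], which is 0 values.

0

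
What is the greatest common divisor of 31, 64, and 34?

1

gcd(64, 31) = 1.
gcd(1, 34) = 1.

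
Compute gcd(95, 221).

gcd(221, 95):
  221 = 2*95 + 31
  95 = 3*31 + 2
  31 = 15*2 + 1
  2 = 2*1
so gcd(221, 95) = 1.

1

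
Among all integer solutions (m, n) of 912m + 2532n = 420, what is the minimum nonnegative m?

gcd(2532, 912) = 12  (2532 = 2·912 + 708, 912 = 1·708 + 204, 708 = 3·204 + 96, 204 = 2·96 + 12, 96 = 8·12).
12 divides 420, so solutions exist.
Back-substituting, 912·(25) + 2532·(-9) = 12.
Scale by 420/12 = 35: (m₀, n₀) = (875, -315).
General solution: m = 875 + 211t, n = -315 - 76t for integer t.
m ≥ 0: smallest is 875 mod 211 = 31 (at t = -4), with n = -11.

31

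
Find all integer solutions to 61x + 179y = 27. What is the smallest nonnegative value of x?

65

gcd(179, 61):
  179 = 2*61 + 57
  61 = 1*57 + 4
  57 = 14*4 + 1
  4 = 4*1
so gcd(179, 61) = 1.
1 divides 27, so solutions exist.
Back-substitute for Bézout coefficients:
  1 = 57 - 14*4
  ... = 61*(-44) + 179*(15)
Scale by 27/1 = 27: (x₀, y₀) = (-1188, 405).
General solution: x = -1188 + 179t, y = 405 - 61t for integer t.
x ≥ 0: smallest is -1188 mod 179 = 65 (at t = 7), with y = -22.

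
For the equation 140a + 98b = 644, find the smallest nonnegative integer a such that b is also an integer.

6

gcd(140, 98) = 14.
14 divides 644, so solutions exist.
By Bézout, 140×(-2) + 98×(3) = 14.
Scale by 644/14 = 46: (a₀, b₀) = (-92, 138).
General solution: a = -92 + 7t, b = 138 - 10t for integer t.
a ≥ 0: smallest is -92 mod 7 = 6 (at t = 14), with b = -2.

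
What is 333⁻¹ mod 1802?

947

gcd(1802, 333) = 1  (1802 = 5·333 + 137, 333 = 2·137 + 59, 137 = 2·59 + 19, 59 = 3·19 + 2, 19 = 9·2 + 1, 2 = 2·1).
Back-substituting, 333·(-855) + 1802·(158) = 1.
So 333·-855 ≡ 1 (mod 1802), and -855 mod 1802 = 947.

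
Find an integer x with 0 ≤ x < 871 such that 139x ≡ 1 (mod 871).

94

gcd(871, 139) = 1.
By Bézout, 139*(94) + 871*(-15) = 1.
So 139*94 ≡ 1 (mod 871), and 94 mod 871 = 94.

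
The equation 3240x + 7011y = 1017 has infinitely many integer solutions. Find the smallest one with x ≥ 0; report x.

115

gcd(7011, 3240) = 9.
9 divides 1017, so solutions exist.
By Bézout, 3240×(132) + 7011×(-61) = 9.
Scale by 1017/9 = 113: (x₀, y₀) = (14916, -6893).
General solution: x = 14916 + 779t, y = -6893 - 360t for integer t.
x ≥ 0: smallest is 14916 mod 779 = 115 (at t = -19), with y = -53.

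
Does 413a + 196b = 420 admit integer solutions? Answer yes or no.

yes

gcd(413, 196) = 7  (413 = 2·196 + 21, 196 = 9·21 + 7, 21 = 3·7).
7 divides 420, so integer solutions exist.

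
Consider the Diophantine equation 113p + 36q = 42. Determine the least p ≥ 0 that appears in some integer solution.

30

gcd(113, 36) = 1.
1 divides 42, so solutions exist.
By Bézout, 113·(-7) + 36·(22) = 1.
Scale by 42/1 = 42: (p₀, q₀) = (-294, 924).
General solution: p = -294 + 36t, q = 924 - 113t for integer t.
p ≥ 0: smallest is -294 mod 36 = 30 (at t = 9), with q = -93.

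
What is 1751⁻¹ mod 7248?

gcd(7248, 1751) = 1.
By Bézout, 1751*(-505) + 7248*(122) = 1.
So 1751*-505 ≡ 1 (mod 7248), and -505 mod 7248 = 6743.

6743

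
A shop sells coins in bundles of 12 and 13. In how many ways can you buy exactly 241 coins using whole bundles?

Need nonnegative integers with 12j + 13k = 241.
gcd(12, 13) = 1, and 12·(-1) + 13·(1) = 1.
So (j₀, k₀) = (-241, 241); general j = -241 + 13t, k = 241 - 12t.
j ≥ 0 ⇒ t ≥ 19; k ≥ 0 ⇒ t ≤ 20. That's 2 values of t.

2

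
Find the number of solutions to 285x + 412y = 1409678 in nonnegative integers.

12

gcd(412, 285) = 1  (412 = 1*285 + 127, 285 = 2*127 + 31, 127 = 4*31 + 3, 31 = 10*3 + 1, 3 = 3*1).
Back-substituting, 285*(133) + 412*(-92) = 1.
Scale by 1409678: one solution is (187487174, -129690376). Reduce x mod 412: (394, 3149).
General: x = 394 + 412t, y = 3149 - 285t.
x ≥ 0 ⇒ t ≥ 0; y ≥ 0 ⇒ t ≤ 11. So t ∈ [0, 11]: 12 solutions.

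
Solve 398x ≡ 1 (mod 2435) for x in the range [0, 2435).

gcd(2435, 398) = 1  (2435 = 6×398 + 47, 398 = 8×47 + 22, 47 = 2×22 + 3, 22 = 7×3 + 1, 3 = 3×1).
Back-substituting, 398×(777) + 2435×(-127) = 1.
So 398×777 ≡ 1 (mod 2435), and 777 mod 2435 = 777.

777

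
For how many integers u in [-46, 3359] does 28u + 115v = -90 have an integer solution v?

30

gcd(115, 28) = 1.
By Bézout, 28*(37) + 115*(-9) = 1.
Particular solution: (5, -2).
General solution: u = 5 + 115t, v = -2 - 28t for integer t.
-46 ≤ 5 + 115t ≤ 3359 gives t ∈ [0, 29], which is 30 values.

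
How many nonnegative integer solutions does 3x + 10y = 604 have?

20

gcd(10, 3) = 1.
By Bézout, 3·(-3) + 10·(1) = 1.
One solution: (8, 58).
General: x = 8 + 10t, y = 58 - 3t.
x ≥ 0 ⇒ t ≥ 0; y ≥ 0 ⇒ t ≤ 19. So t ∈ [0, 19]: 20 solutions.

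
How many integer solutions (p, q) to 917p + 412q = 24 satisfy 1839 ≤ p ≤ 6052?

10

gcd(917, 412) = 1  (917 = 2*412 + 93, 412 = 4*93 + 40, 93 = 2*40 + 13, 40 = 3*13 + 1, 13 = 13*1).
Back-substituting, 917*(-31) + 412*(69) = 1.
Scale by 24: particular solution (-744, 1656); reduce p mod 412: (80, -178).
General solution: p = 80 + 412t, q = -178 - 917t for integer t.
1839 ≤ 80 + 412t ≤ 6052 gives t ∈ [5, 14], which is 10 values.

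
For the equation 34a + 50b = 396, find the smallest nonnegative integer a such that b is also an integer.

19

gcd(50, 34):
  50 = 1×34 + 16
  34 = 2×16 + 2
  16 = 8×2
so gcd(50, 34) = 2.
2 divides 396, so solutions exist.
Back-substitute for Bézout coefficients:
  2 = 34 - 2×16
  ... = 34×(3) + 50×(-2)
Scale by 396/2 = 198: (a₀, b₀) = (594, -396).
General solution: a = 594 + 25t, b = -396 - 17t for integer t.
a ≥ 0: smallest is 594 mod 25 = 19 (at t = -23), with b = -5.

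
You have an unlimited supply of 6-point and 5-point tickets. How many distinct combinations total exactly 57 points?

2

Need nonnegative integers with 6j + 5k = 57.
gcd(6, 5) = 1, and 6·(1) + 5·(-1) = 1.
So (j₀, k₀) = (57, -57); general j = 57 + 5t, k = -57 - 6t.
j ≥ 0 ⇒ t ≥ -11; k ≥ 0 ⇒ t ≤ -10. That's 2 values of t.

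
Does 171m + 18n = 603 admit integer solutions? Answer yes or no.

gcd(171, 18):
  171 = 9*18 + 9
  18 = 2*9
so gcd(171, 18) = 9.
9 divides 603, so integer solutions exist.

yes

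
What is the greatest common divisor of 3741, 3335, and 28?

1

gcd(3741, 3335) = 29.
gcd(29, 28) = 1.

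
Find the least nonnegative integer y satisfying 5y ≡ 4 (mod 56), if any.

gcd(56, 5):
  56 = 11·5 + 1
  5 = 5·1
so gcd(56, 5) = 1.
1 divides 4, so solutions exist.
Back-substitute for Bézout coefficients:
  1 = 56 - 11·5
  ... = 5·(-11) + 56·(1)
So 5·(-11) ≡ 1 (mod 56); multiply by 4: y ≡ -44 (mod 56).
Smallest nonnegative: y = -44 mod 56 = 12.

12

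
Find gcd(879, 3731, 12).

gcd(3731, 879) = 1.
gcd(1, 12) = 1.

1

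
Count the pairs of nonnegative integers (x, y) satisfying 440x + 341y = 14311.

1

gcd(440, 341):
  440 = 1×341 + 99
  341 = 3×99 + 44
  99 = 2×44 + 11
  44 = 4×11
so gcd(440, 341) = 11.
Back-substitute for Bézout coefficients:
  11 = 99 - 2×44
  ... = 440×(7) + 341×(-9)
Scale by 1301: one solution is (9107, -11709). Reduce x mod 31: (24, 11).
General: x = 24 + 31t, y = 11 - 40t.
x ≥ 0 ⇒ t ≥ 0; y ≥ 0 ⇒ t ≤ 0. So t ∈ [0, 0]: 1 solution.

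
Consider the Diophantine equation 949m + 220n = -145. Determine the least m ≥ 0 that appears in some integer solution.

135

gcd(949, 220):
  949 = 4·220 + 69
  220 = 3·69 + 13
  69 = 5·13 + 4
  13 = 3·4 + 1
  4 = 4·1
so gcd(949, 220) = 1.
1 divides -145, so solutions exist.
Back-substitute for Bézout coefficients:
  1 = 13 - 3·4
  ... = 949·(-51) + 220·(220)
Scale by -145/1 = -145: (m₀, n₀) = (7395, -31900).
General solution: m = 7395 + 220t, n = -31900 - 949t for integer t.
m ≥ 0: smallest is 7395 mod 220 = 135 (at t = -33), with n = -583.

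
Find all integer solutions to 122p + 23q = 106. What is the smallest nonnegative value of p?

2

gcd(122, 23) = 1.
1 divides 106, so solutions exist.
By Bézout, 122×(10) + 23×(-53) = 1.
Scale by 106/1 = 106: (p₀, q₀) = (1060, -5618).
General solution: p = 1060 + 23t, q = -5618 - 122t for integer t.
p ≥ 0: smallest is 1060 mod 23 = 2 (at t = -46), with q = -6.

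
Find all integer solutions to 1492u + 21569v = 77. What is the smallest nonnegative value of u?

12129

gcd(21569, 1492) = 1  (21569 = 14*1492 + 681, 1492 = 2*681 + 130, 681 = 5*130 + 31, 130 = 4*31 + 6, 31 = 5*6 + 1, 6 = 6*1).
1 divides 77, so solutions exist.
Back-substituting, 1492*(-3484) + 21569*(241) = 1.
Scale by 77/1 = 77: (u₀, v₀) = (-268268, 18557).
General solution: u = -268268 + 21569t, v = 18557 - 1492t for integer t.
u ≥ 0: smallest is -268268 mod 21569 = 12129 (at t = 13), with v = -839.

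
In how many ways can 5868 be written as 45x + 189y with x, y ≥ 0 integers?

gcd(189, 45) = 9.
By Bézout, 45*(-4) + 189*(1) = 9.
One solution: (17, 27).
General: x = 17 + 21t, y = 27 - 5t.
x ≥ 0 ⇒ t ≥ 0; y ≥ 0 ⇒ t ≤ 5. So t ∈ [0, 5]: 6 solutions.

6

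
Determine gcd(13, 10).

1

gcd(13, 10) = 1  (13 = 1·10 + 3, 10 = 3·3 + 1, 3 = 3·1).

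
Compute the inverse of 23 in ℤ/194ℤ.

135

gcd(194, 23) = 1.
By Bézout, 23*(-59) + 194*(7) = 1.
So 23*-59 ≡ 1 (mod 194), and -59 mod 194 = 135.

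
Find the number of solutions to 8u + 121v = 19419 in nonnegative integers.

gcd(121, 8) = 1  (121 = 15·8 + 1, 8 = 8·1).
Back-substituting, 8·(-15) + 121·(1) = 1.
Scale by 19419: one solution is (-291285, 19419). Reduce u mod 121: (83, 155).
General: u = 83 + 121t, v = 155 - 8t.
u ≥ 0 ⇒ t ≥ 0; v ≥ 0 ⇒ t ≤ 19. So t ∈ [0, 19]: 20 solutions.

20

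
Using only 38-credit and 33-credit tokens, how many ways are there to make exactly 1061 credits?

Need nonnegative integers with 38j + 33k = 1061.
gcd(38, 33) = 1, and 38·(-13) + 33·(15) = 1.
So (j₀, k₀) = (-13793, 15915); general j = -13793 + 33t, k = 15915 - 38t.
j ≥ 0 ⇒ t ≥ 418; k ≥ 0 ⇒ t ≤ 418. That's 1 value of t.

1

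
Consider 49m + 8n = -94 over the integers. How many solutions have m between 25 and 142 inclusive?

gcd(49, 8) = 1.
By Bézout, 49·(1) + 8·(-6) = 1.
Particular solution: (2, -24).
General solution: m = 2 + 8t, n = -24 - 49t for integer t.
25 ≤ 2 + 8t ≤ 142 gives t ∈ [3, 17], which is 15 values.

15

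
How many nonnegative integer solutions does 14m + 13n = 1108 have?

gcd(14, 13) = 1.
By Bézout, 14×(1) + 13×(-1) = 1.
One solution: (3, 82).
General: m = 3 + 13t, n = 82 - 14t.
m ≥ 0 ⇒ t ≥ 0; n ≥ 0 ⇒ t ≤ 5. So t ∈ [0, 5]: 6 solutions.

6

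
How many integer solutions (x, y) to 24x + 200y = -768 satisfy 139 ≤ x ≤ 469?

gcd(200, 24) = 8  (200 = 8*24 + 8, 24 = 3*8).
Back-substituting, 24*(-8) + 200*(1) = 8.
Scale by -96: particular solution (768, -96); reduce x mod 25: (18, -6).
General solution: x = 18 + 25t, y = -6 - 3t for integer t.
139 ≤ 18 + 25t ≤ 469 gives t ∈ [5, 18], which is 14 values.

14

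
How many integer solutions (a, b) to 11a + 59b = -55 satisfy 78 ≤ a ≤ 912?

gcd(59, 11) = 1.
By Bézout, 11×(-16) + 59×(3) = 1.
Particular solution: (54, -11).
General solution: a = 54 + 59t, b = -11 - 11t for integer t.
78 ≤ 54 + 59t ≤ 912 gives t ∈ [1, 14], which is 14 values.

14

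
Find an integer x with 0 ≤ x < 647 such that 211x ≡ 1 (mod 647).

46

gcd(647, 211) = 1  (647 = 3·211 + 14, 211 = 15·14 + 1, 14 = 14·1).
Back-substituting, 211·(46) + 647·(-15) = 1.
So 211·46 ≡ 1 (mod 647), and 46 mod 647 = 46.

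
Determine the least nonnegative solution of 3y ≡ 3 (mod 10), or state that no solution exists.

1

gcd(10, 3):
  10 = 3*3 + 1
  3 = 3*1
so gcd(10, 3) = 1.
1 divides 3, so solutions exist.
Back-substitute for Bézout coefficients:
  1 = 10 - 3*3
  ... = 3*(-3) + 10*(1)
So 3*(-3) ≡ 1 (mod 10); multiply by 3: y ≡ -9 (mod 10).
Smallest nonnegative: y = -9 mod 10 = 1.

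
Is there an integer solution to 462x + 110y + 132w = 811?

no

gcd(462, 110):
  462 = 4×110 + 22
  110 = 5×22
so gcd(462, 110) = 22.
gcd(22, 132) = 22.
22 does not divide 811 (remainder 19), so no integer solutions.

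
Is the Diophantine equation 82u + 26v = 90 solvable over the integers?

gcd(82, 26):
  82 = 3·26 + 4
  26 = 6·4 + 2
  4 = 2·2
so gcd(82, 26) = 2.
2 divides 90, so integer solutions exist.

yes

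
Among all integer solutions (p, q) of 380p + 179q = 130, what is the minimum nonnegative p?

71

gcd(380, 179) = 1  (380 = 2*179 + 22, 179 = 8*22 + 3, 22 = 7*3 + 1, 3 = 3*1).
1 divides 130, so solutions exist.
Back-substituting, 380*(57) + 179*(-121) = 1.
Scale by 130/1 = 130: (p₀, q₀) = (7410, -15730).
General solution: p = 7410 + 179t, q = -15730 - 380t for integer t.
p ≥ 0: smallest is 7410 mod 179 = 71 (at t = -41), with q = -150.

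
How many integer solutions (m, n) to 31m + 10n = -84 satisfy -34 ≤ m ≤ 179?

22

gcd(31, 10) = 1  (31 = 3*10 + 1, 10 = 10*1).
Back-substituting, 31*(1) + 10*(-3) = 1.
Scale by -84: particular solution (-84, 252); reduce m mod 10: (6, -27).
General solution: m = 6 + 10t, n = -27 - 31t for integer t.
-34 ≤ 6 + 10t ≤ 179 gives t ∈ [-4, 17], which is 22 values.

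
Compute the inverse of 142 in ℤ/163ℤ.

31

gcd(163, 142) = 1.
By Bézout, 142·(31) + 163·(-27) = 1.
So 142·31 ≡ 1 (mod 163), and 31 mod 163 = 31.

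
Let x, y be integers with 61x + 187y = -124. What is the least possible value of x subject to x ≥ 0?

93

gcd(187, 61):
  187 = 3×61 + 4
  61 = 15×4 + 1
  4 = 4×1
so gcd(187, 61) = 1.
1 divides -124, so solutions exist.
Back-substitute for Bézout coefficients:
  1 = 61 - 15×4
  ... = 61×(46) + 187×(-15)
Scale by -124/1 = -124: (x₀, y₀) = (-5704, 1860).
General solution: x = -5704 + 187t, y = 1860 - 61t for integer t.
x ≥ 0: smallest is -5704 mod 187 = 93 (at t = 31), with y = -31.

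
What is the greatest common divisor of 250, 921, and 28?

1

gcd(921, 250) = 1.
gcd(1, 28) = 1.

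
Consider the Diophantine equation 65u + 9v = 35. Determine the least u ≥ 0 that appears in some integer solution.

4

gcd(65, 9):
  65 = 7×9 + 2
  9 = 4×2 + 1
  2 = 2×1
so gcd(65, 9) = 1.
1 divides 35, so solutions exist.
Back-substitute for Bézout coefficients:
  1 = 9 - 4×2
  ... = 65×(-4) + 9×(29)
Scale by 35/1 = 35: (u₀, v₀) = (-140, 1015).
General solution: u = -140 + 9t, v = 1015 - 65t for integer t.
u ≥ 0: smallest is -140 mod 9 = 4 (at t = 16), with v = -25.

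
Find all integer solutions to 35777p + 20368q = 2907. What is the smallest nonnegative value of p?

gcd(35777, 20368):
  35777 = 1*20368 + 15409
  20368 = 1*15409 + 4959
  15409 = 3*4959 + 532
  4959 = 9*532 + 171
  532 = 3*171 + 19
  171 = 9*19
so gcd(35777, 20368) = 19.
19 divides 2907, so solutions exist.
Back-substitute for Bézout coefficients:
  19 = 532 - 3*171
  ... = 35777*(115) + 20368*(-202)
Scale by 2907/19 = 153: (p₀, q₀) = (17595, -30906).
General solution: p = 17595 + 1072t, q = -30906 - 1883t for integer t.
p ≥ 0: smallest is 17595 mod 1072 = 443 (at t = -16), with q = -778.

443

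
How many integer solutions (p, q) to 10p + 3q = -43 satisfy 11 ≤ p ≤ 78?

23

gcd(10, 3) = 1  (10 = 3×3 + 1, 3 = 3×1).
Back-substituting, 10×(1) + 3×(-3) = 1.
Scale by -43: particular solution (-43, 129); reduce p mod 3: (2, -21).
General solution: p = 2 + 3t, q = -21 - 10t for integer t.
11 ≤ 2 + 3t ≤ 78 gives t ∈ [3, 25], which is 23 values.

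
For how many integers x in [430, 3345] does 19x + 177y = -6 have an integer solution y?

16

gcd(177, 19) = 1.
By Bézout, 19*(28) + 177*(-3) = 1.
Particular solution: (9, -1).
General solution: x = 9 + 177t, y = -1 - 19t for integer t.
430 ≤ 9 + 177t ≤ 3345 gives t ∈ [3, 18], which is 16 values.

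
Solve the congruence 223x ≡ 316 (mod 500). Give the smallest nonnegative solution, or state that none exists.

192

gcd(500, 223) = 1.
1 divides 316, so solutions exist.
By Bézout, 223×(-213) + 500×(95) = 1.
So 223×(-213) ≡ 1 (mod 500); multiply by 316: x ≡ -67308 (mod 500).
Smallest nonnegative: x = -67308 mod 500 = 192.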